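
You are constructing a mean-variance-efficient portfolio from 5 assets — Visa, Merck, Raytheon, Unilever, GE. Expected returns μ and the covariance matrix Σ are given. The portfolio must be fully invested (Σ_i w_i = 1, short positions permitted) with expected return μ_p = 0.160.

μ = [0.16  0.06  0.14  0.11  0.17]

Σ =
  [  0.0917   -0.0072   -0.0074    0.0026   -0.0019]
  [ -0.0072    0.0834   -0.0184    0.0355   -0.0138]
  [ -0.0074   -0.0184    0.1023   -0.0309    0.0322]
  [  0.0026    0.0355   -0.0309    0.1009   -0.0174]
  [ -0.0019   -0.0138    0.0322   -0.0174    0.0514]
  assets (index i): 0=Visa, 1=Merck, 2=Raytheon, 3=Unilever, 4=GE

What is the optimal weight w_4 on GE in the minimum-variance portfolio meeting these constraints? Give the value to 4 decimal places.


p=Σ⁻¹μ = [1.9383  1.0180  1.0695  1.6184  3.5302]
q=Σ⁻¹𝟙 = [12.9253  13.9836  9.9579  11.3808  21.3018]
a=μᵀp=1.299097  b=𝟙ᵀp=9.174383  c=𝟙ᵀq=69.549546  D=ac−b²=6.182297
λ₁=(c·0.160−b)/D = (69.549546·0.160−9.174383)/6.182297 = 0.315990
λ₂=(a−b·0.160)/D = (1.299097−9.174383·0.160)/6.182297 = -0.027304
w* = 0.315990·p + -0.027304·q:
  w_0 = 0.315990·1.9383 + -0.027304·12.9253 = 0.2596  (Visa)
  w_1 = 0.315990·1.0180 + -0.027304·13.9836 = -0.0601  (Merck)
  w_2 = 0.315990·1.0695 + -0.027304·9.9579 = 0.0661  (Raytheon)
  w_3 = 0.315990·1.6184 + -0.027304·11.3808 = 0.2006  (Unilever)
  w_4 = 0.315990·3.5302 + -0.027304·21.3018 = 0.5339  (GE)
Σw_i=1.0000  μᵀw=0.1600
σ²=wᵀΣw=λ₁·μ_p+λ₂ = 0.315990·0.160 + -0.027304 = 0.023254 ≈ 0.0233

0.5339


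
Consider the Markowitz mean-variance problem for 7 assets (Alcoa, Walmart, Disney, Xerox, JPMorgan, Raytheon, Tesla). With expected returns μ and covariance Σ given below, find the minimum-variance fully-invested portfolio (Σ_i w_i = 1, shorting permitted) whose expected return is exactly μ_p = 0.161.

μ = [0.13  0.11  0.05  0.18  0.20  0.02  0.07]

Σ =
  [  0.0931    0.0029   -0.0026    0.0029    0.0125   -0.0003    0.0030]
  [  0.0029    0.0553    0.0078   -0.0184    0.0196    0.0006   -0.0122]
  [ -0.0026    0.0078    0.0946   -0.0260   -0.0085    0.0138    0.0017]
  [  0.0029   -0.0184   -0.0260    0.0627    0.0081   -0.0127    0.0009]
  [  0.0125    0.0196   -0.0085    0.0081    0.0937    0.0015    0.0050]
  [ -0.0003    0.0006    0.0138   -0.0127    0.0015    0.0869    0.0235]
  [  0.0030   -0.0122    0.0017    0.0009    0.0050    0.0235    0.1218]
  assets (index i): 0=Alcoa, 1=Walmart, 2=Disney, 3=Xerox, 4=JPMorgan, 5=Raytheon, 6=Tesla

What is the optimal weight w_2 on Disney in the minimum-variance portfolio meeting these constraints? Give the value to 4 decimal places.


0.0951

u=Σ⁻¹μ = [1.0467  2.8658  1.5116  4.2145  1.1266  0.3914  0.6620]
v=Σ⁻¹𝟙 = [8.8696  26.9776  15.7375  31.9150  1.9078  11.3274  7.9746]
a=μᵀu=1.564972  b=𝟙ᵀu=11.818483  c=𝟙ᵀv=104.709462  D=ac−b²=24.190858
λ₁=(c·0.161−b)/D = (104.709462·0.161−11.818483)/24.190858 = 0.208332
λ₂=(a−b·0.161)/D = (1.564972−11.818483·0.161)/24.190858 = -0.013964
w* = 0.208332·u + -0.013964·v:
  w_0 = 0.208332·1.0467 + -0.013964·8.8696 = 0.0942  (Alcoa)
  w_1 = 0.208332·2.8658 + -0.013964·26.9776 = 0.2203  (Walmart)
  w_2 = 0.208332·1.5116 + -0.013964·15.7375 = 0.0951  (Disney)
  w_3 = 0.208332·4.2145 + -0.013964·31.9150 = 0.4323  (Xerox)
  w_4 = 0.208332·1.1266 + -0.013964·1.9078 = 0.2081  (JPMorgan)
  w_5 = 0.208332·0.3914 + -0.013964·11.3274 = -0.0766  (Raytheon)
  w_6 = 0.208332·0.6620 + -0.013964·7.9746 = 0.0266  (Tesla)
Σw_i=1.0000  μᵀw=0.1610
σ²=wᵀΣw=λ₁·μ_p+λ₂ = 0.208332·0.161 + -0.013964 = 0.019577 ≈ 0.0196


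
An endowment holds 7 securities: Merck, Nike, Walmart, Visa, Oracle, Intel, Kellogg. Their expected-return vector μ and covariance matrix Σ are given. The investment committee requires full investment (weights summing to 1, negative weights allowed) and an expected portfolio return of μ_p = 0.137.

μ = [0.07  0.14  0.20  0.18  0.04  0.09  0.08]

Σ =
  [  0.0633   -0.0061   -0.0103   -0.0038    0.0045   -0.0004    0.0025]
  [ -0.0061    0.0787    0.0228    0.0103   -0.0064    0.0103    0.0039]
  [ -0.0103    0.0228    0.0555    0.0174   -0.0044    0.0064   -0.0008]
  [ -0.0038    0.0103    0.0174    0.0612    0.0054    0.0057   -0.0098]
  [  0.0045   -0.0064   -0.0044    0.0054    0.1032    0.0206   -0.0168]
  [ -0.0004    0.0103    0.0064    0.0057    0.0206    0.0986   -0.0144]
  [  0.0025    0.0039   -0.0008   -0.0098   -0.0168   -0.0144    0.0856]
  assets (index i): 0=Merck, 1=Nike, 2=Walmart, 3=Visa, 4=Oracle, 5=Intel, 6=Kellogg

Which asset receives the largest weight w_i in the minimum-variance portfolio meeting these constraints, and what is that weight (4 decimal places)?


x=Σ⁻¹μ = [1.6992  0.6583  2.9363  2.2153  0.4542  0.6318  1.3315]
y=Σ⁻¹𝟙 = [18.3318  7.2394  14.4897  13.0248  10.2639  7.9286  15.7918]
a=μᵀx=1.378676  b=𝟙ᵀx=9.926614  c=𝟙ᵀy=87.069923  D=ac−b²=21.503525
λ₁=(c·0.137−b)/D = (87.069923·0.137−9.926614)/21.503525 = 0.093099
λ₂=(a−b·0.137)/D = (1.378676−9.926614·0.137)/21.503525 = 0.000871
w* = 0.093099·x + 0.000871·y:
  w_0 = 0.093099·1.6992 + 0.000871·18.3318 = 0.1742  (Merck)
  w_1 = 0.093099·0.6583 + 0.000871·7.2394 = 0.0676  (Nike)
  w_2 = 0.093099·2.9363 + 0.000871·14.4897 = 0.2860  (Walmart)
  w_3 = 0.093099·2.2153 + 0.000871·13.0248 = 0.2176  (Visa)
  w_4 = 0.093099·0.4542 + 0.000871·10.2639 = 0.0512  (Oracle)
  w_5 = 0.093099·0.6318 + 0.000871·7.9286 = 0.0657  (Intel)
  w_6 = 0.093099·1.3315 + 0.000871·15.7918 = 0.1377  (Kellogg)
Σw_i=1.0000  μᵀw=0.1370
σ²=wᵀΣw=λ₁·μ_p+λ₂ = 0.093099·0.137 + 0.000871 = 0.013626 ≈ 0.0136

Walmart (0.2860)


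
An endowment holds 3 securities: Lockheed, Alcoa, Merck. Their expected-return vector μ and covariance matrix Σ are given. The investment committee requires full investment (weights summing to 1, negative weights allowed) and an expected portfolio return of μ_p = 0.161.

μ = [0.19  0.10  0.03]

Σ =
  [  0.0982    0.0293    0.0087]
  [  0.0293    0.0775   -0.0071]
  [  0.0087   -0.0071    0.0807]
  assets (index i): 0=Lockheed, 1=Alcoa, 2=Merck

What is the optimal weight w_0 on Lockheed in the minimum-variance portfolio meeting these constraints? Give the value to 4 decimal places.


0.7163

u=Σ⁻¹μ = [1.7148  0.6645  0.2453]
v=Σ⁻¹𝟙 = [5.4581  12.0179  12.8605]
a=μᵀu=0.399626  b=𝟙ᵀu=2.624650  c=𝟙ᵀv=30.336511  D=ac−b²=5.234468
λ₁=(c·0.161−b)/D = (30.336511·0.161−2.624650)/5.234468 = 0.431663
λ₂=(a−b·0.161)/D = (0.399626−2.624650·0.161)/5.234468 = -0.004383
w* = 0.431663·u + -0.004383·v:
  w_0 = 0.431663·1.7148 + -0.004383·5.4581 = 0.7163  (Lockheed)
  w_1 = 0.431663·0.6645 + -0.004383·12.0179 = 0.2342  (Alcoa)
  w_2 = 0.431663·0.2453 + -0.004383·12.8605 = 0.0495  (Merck)
Σw_i=1.0000  μᵀw=0.1610
σ²=wᵀΣw=λ₁·μ_p+λ₂ = 0.431663·0.161 + -0.004383 = 0.065115 ≈ 0.0651


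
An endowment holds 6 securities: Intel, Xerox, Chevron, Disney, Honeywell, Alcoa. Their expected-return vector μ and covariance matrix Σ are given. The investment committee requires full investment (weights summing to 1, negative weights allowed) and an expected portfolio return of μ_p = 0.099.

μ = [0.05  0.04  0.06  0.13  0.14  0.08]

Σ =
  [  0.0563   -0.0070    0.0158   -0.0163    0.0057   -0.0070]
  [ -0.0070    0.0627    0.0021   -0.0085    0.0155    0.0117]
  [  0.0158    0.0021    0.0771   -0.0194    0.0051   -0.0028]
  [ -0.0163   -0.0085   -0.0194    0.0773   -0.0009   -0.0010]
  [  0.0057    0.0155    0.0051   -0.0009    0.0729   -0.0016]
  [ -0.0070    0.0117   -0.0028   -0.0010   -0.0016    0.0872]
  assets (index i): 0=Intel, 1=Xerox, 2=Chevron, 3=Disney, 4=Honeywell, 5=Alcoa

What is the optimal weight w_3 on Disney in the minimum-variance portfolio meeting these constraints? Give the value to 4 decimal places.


g=Σ⁻¹μ = [1.2803  0.4387  1.0042  2.2855  1.7081  1.0511]
h=Σ⁻¹𝟙 = [23.5794  17.1467  13.4786  23.4222  7.8355  11.9053]
a=μᵀg=0.762146  b=𝟙ᵀg=7.767832  c=𝟙ᵀh=97.367658  D=ac−b²=13.869187
λ₁=(c·0.099−b)/D = (97.367658·0.099−7.767832)/13.869187 = 0.134944
λ₂=(a−b·0.099)/D = (0.762146−7.767832·0.099)/13.869187 = -0.000495
w* = 0.134944·g + -0.000495·h:
  w_0 = 0.134944·1.2803 + -0.000495·23.5794 = 0.1611  (Intel)
  w_1 = 0.134944·0.4387 + -0.000495·17.1467 = 0.0507  (Xerox)
  w_2 = 0.134944·1.0042 + -0.000495·13.4786 = 0.1288  (Chevron)
  w_3 = 0.134944·2.2855 + -0.000495·23.4222 = 0.2968  (Disney)
  w_4 = 0.134944·1.7081 + -0.000495·7.8355 = 0.2266  (Honeywell)
  w_5 = 0.134944·1.0511 + -0.000495·11.9053 = 0.1359  (Alcoa)
Σw_i=1.0000  μᵀw=0.0990
σ²=wᵀΣw=λ₁·μ_p+λ₂ = 0.134944·0.099 + -0.000495 = 0.012864 ≈ 0.0129

0.2968


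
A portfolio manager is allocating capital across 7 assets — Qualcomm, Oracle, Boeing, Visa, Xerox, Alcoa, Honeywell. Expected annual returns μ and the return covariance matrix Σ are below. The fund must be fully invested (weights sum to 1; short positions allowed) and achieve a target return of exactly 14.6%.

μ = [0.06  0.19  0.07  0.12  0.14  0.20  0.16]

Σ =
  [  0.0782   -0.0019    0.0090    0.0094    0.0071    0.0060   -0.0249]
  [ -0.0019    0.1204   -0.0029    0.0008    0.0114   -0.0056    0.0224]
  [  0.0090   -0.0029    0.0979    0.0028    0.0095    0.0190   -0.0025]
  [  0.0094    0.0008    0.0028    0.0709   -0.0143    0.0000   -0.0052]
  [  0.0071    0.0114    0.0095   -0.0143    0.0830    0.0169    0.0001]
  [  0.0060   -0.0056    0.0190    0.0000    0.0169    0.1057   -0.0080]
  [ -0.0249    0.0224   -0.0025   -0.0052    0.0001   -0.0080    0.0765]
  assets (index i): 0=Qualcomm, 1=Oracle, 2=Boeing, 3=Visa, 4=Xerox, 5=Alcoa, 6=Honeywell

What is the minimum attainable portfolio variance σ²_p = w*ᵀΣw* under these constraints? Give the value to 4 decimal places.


0.0145

g=Σ⁻¹μ = [1.0460  1.0827  0.1670  1.9966  1.3997  1.8214  2.4447]
h=Σ⁻¹𝟙 = [14.6801  4.4888  6.5740  15.3335  10.5355  7.4033  18.5533]
a=μᵀg=1.471138  b=𝟙ᵀg=9.958024  c=𝟙ᵀh=77.568429  D=ac−b²=14.951634
λ₁=(c·0.146−b)/D = (77.568429·0.146−9.958024)/14.951634 = 0.091426
λ₂=(a−b·0.146)/D = (1.471138−9.958024·0.146)/14.951634 = 0.001155
w* = 0.091426·g + 0.001155·h:
  w_0 = 0.091426·1.0460 + 0.001155·14.6801 = 0.1126  (Qualcomm)
  w_1 = 0.091426·1.0827 + 0.001155·4.4888 = 0.1042  (Oracle)
  w_2 = 0.091426·0.1670 + 0.001155·6.5740 = 0.0229  (Boeing)
  w_3 = 0.091426·1.9966 + 0.001155·15.3335 = 0.2003  (Visa)
  w_4 = 0.091426·1.3997 + 0.001155·10.5355 = 0.1401  (Xerox)
  w_5 = 0.091426·1.8214 + 0.001155·7.4033 = 0.1751  (Alcoa)
  w_6 = 0.091426·2.4447 + 0.001155·18.5533 = 0.2449  (Honeywell)
Σw_i=1.0000  μᵀw=0.1460
σ²=wᵀΣw=λ₁·μ_p+λ₂ = 0.091426·0.146 + 0.001155 = 0.014503 ≈ 0.0145


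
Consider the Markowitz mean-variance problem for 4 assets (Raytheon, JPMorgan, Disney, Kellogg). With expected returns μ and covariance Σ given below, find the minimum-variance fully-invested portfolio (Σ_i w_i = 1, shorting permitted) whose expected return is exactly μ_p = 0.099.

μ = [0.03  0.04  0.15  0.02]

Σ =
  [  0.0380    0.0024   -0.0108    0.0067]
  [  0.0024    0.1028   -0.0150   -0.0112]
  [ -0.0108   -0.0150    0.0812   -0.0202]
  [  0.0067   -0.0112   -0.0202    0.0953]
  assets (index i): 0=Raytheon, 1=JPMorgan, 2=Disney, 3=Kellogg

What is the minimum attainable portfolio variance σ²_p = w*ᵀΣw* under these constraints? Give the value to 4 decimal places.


u=Σ⁻¹μ = [1.2800  0.7772  2.3369  0.7065]
v=Σ⁻¹𝟙 = [29.2040  13.9409  22.4667  14.8405]
a=μᵀu=0.434147  b=𝟙ᵀu=5.100566  c=𝟙ᵀv=80.452023  D=ac−b²=8.912266
λ₁=(c·0.099−b)/D = (80.452023·0.099−5.100566)/8.912266 = 0.321376
λ₂=(a−b·0.099)/D = (0.434147−5.100566·0.099)/8.912266 = -0.007945
w* = 0.321376·u + -0.007945·v:
  w_0 = 0.321376·1.2800 + -0.007945·29.2040 = 0.1793  (Raytheon)
  w_1 = 0.321376·0.7772 + -0.007945·13.9409 = 0.1390  (JPMorgan)
  w_2 = 0.321376·2.3369 + -0.007945·22.4667 = 0.5725  (Disney)
  w_3 = 0.321376·0.7065 + -0.007945·14.8405 = 0.1092  (Kellogg)
Σw_i=1.0000  μᵀw=0.0990
σ²=wᵀΣw=λ₁·μ_p+λ₂ = 0.321376·0.099 + -0.007945 = 0.023871 ≈ 0.0239

0.0239


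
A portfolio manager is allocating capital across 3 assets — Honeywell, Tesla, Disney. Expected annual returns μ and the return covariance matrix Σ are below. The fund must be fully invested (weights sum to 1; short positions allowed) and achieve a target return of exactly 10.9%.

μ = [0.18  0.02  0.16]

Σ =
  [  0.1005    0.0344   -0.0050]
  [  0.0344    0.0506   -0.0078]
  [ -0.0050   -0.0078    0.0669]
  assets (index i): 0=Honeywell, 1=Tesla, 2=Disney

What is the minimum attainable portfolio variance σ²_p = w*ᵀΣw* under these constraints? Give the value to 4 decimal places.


x=Σ⁻¹μ = [2.1482  -0.6840  2.4724]
y=Σ⁻¹𝟙 = [4.0829  19.6923  17.5488]
a=μᵀx=0.768582  b=𝟙ᵀx=3.936571  c=𝟙ᵀy=41.323955  D=ac−b²=16.264266
λ₁=(c·0.109−b)/D = (41.323955·0.109−3.936571)/16.264266 = 0.034907
λ₂=(a−b·0.109)/D = (0.768582−3.936571·0.109)/16.264266 = 0.020874
w* = 0.034907·x + 0.020874·y:
  w_0 = 0.034907·2.1482 + 0.020874·4.0829 = 0.1602  (Honeywell)
  w_1 = 0.034907·-0.6840 + 0.020874·19.6923 = 0.3872  (Tesla)
  w_2 = 0.034907·2.4724 + 0.020874·17.5488 = 0.4526  (Disney)
Σw_i=1.0000  μᵀw=0.1090
σ²=wᵀΣw=λ₁·μ_p+λ₂ = 0.034907·0.109 + 0.020874 = 0.024679 ≈ 0.0247

0.0247


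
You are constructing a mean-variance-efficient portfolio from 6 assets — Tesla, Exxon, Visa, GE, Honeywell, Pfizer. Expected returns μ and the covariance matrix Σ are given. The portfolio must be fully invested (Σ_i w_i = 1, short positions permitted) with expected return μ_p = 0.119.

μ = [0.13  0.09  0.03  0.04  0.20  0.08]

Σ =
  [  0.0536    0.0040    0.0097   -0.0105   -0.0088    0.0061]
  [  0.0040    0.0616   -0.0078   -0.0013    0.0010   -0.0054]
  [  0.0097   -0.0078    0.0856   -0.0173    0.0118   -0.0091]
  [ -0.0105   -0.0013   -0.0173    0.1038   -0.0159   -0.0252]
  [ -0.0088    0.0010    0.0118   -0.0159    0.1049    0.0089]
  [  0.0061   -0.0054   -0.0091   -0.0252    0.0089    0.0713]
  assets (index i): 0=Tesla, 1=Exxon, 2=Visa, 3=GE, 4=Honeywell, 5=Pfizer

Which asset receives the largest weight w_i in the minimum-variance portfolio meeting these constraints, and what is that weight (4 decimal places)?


g=Σ⁻¹μ = [2.7574  1.4179  0.2715  1.3637  2.1957  1.2361]
h=Σ⁻¹𝟙 = [17.5044  19.4765  16.7825  21.4702  10.2774  22.4502]
a=μᵀg=1.086779  b=𝟙ᵀg=9.242231  c=𝟙ᵀh=107.961149  D=ac−b²=31.911102
λ₁=(c·0.119−b)/D = (107.961149·0.119−9.242231)/31.911102 = 0.112975
λ₂=(a−b·0.119)/D = (1.086779−9.242231·0.119)/31.911102 = -0.000409
w* = 0.112975·g + -0.000409·h:
  w_0 = 0.112975·2.7574 + -0.000409·17.5044 = 0.3044  (Tesla)
  w_1 = 0.112975·1.4179 + -0.000409·19.4765 = 0.1522  (Exxon)
  w_2 = 0.112975·0.2715 + -0.000409·16.7825 = 0.0238  (Visa)
  w_3 = 0.112975·1.3637 + -0.000409·21.4702 = 0.1453  (GE)
  w_4 = 0.112975·2.1957 + -0.000409·10.2774 = 0.2439  (Honeywell)
  w_5 = 0.112975·1.2361 + -0.000409·22.4502 = 0.1305  (Pfizer)
Σw_i=1.0000  μᵀw=0.1190
σ²=wᵀΣw=λ₁·μ_p+λ₂ = 0.112975·0.119 + -0.000409 = 0.013035 ≈ 0.0130

Tesla (0.3044)


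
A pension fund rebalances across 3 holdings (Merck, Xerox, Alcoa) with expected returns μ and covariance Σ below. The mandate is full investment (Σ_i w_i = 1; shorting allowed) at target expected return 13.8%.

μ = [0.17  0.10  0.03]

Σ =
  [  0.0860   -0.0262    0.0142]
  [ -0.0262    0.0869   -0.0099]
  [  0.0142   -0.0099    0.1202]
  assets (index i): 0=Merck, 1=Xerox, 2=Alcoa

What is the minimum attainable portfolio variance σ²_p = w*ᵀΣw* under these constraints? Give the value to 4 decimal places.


0.0303

x=Σ⁻¹μ = [2.5472  1.9310  0.1077]
y=Σ⁻¹𝟙 = [15.5310  17.0891  7.8922]
a=μᵀx=0.629362  b=𝟙ᵀx=4.585948  c=𝟙ᵀy=40.512320  D=ac−b²=4.466014
λ₁=(c·0.138−b)/D = (40.512320·0.138−4.585948)/4.466014 = 0.224977
λ₂=(a−b·0.138)/D = (0.629362−4.585948·0.138)/4.466014 = -0.000783
w* = 0.224977·x + -0.000783·y:
  w_0 = 0.224977·2.5472 + -0.000783·15.5310 = 0.5609  (Merck)
  w_1 = 0.224977·1.9310 + -0.000783·17.0891 = 0.4210  (Xerox)
  w_2 = 0.224977·0.1077 + -0.000783·7.8922 = 0.0180  (Alcoa)
Σw_i=1.0000  μᵀw=0.1380
σ²=wᵀΣw=λ₁·μ_p+λ₂ = 0.224977·0.138 + -0.000783 = 0.030264 ≈ 0.0303


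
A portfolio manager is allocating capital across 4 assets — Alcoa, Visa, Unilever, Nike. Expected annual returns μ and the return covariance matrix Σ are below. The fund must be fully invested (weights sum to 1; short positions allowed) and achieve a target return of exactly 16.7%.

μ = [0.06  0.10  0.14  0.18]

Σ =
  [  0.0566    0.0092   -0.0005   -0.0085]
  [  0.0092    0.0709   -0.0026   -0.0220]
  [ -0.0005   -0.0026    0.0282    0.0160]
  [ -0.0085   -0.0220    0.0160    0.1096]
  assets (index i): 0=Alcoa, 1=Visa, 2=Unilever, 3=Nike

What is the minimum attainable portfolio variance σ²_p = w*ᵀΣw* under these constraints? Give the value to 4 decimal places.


0.0393

x=Σ⁻¹μ = [1.0112  1.8938  4.3232  1.4698]
y=Σ⁻¹𝟙 = [16.7090  15.8812  32.1649  8.9122]
a=μᵀx=1.119856  b=𝟙ᵀx=8.697934  c=𝟙ᵀy=73.667236  D=ac−b²=6.842665
λ₁=(c·0.167−b)/D = (73.667236·0.167−8.697934)/6.842665 = 0.526768
λ₂=(a−b·0.167)/D = (1.119856−8.697934·0.167)/6.842665 = -0.048621
w* = 0.526768·x + -0.048621·y:
  w_0 = 0.526768·1.0112 + -0.048621·16.7090 = -0.2798  (Alcoa)
  w_1 = 0.526768·1.8938 + -0.048621·15.8812 = 0.2255  (Visa)
  w_2 = 0.526768·4.3232 + -0.048621·32.1649 = 0.7134  (Unilever)
  w_3 = 0.526768·1.4698 + -0.048621·8.9122 = 0.3409  (Nike)
Σw_i=1.0000  μᵀw=0.1670
σ²=wᵀΣw=λ₁·μ_p+λ₂ = 0.526768·0.167 + -0.048621 = 0.039349 ≈ 0.0393


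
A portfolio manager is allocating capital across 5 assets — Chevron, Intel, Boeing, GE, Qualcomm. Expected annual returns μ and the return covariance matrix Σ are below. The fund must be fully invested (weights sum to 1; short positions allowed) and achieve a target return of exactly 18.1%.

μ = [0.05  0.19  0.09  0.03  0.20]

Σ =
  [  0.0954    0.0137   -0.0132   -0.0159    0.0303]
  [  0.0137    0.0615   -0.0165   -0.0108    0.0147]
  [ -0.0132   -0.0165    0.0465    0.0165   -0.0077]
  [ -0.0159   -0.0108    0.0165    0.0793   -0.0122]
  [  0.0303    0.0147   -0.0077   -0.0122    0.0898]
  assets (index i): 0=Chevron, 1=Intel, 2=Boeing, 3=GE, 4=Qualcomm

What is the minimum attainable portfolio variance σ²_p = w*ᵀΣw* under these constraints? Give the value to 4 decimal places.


x=Σ⁻¹μ = [-0.0935  3.6105  3.3602  0.4627  2.0187]
y=Σ⁻¹𝟙 = [10.9473  21.9842  29.1499  12.9813  8.1064]
a=μᵀx=1.401355  b=𝟙ᵀx=9.358581  c=𝟙ᵀy=83.169163  D=ac−b²=28.966449
λ₁=(c·0.181−b)/D = (83.169163·0.181−9.358581)/28.966449 = 0.196608
λ₂=(a−b·0.181)/D = (1.401355−9.358581·0.181)/28.966449 = -0.010100
w* = 0.196608·x + -0.010100·y:
  w_0 = 0.196608·-0.0935 + -0.010100·10.9473 = -0.1289  (Chevron)
  w_1 = 0.196608·3.6105 + -0.010100·21.9842 = 0.4878  (Intel)
  w_2 = 0.196608·3.3602 + -0.010100·29.1499 = 0.3662  (Boeing)
  w_3 = 0.196608·0.4627 + -0.010100·12.9813 = -0.0401  (GE)
  w_4 = 0.196608·2.0187 + -0.010100·8.1064 = 0.3150  (Qualcomm)
Σw_i=1.0000  μᵀw=0.1810
σ²=wᵀΣw=λ₁·μ_p+λ₂ = 0.196608·0.181 + -0.010100 = 0.025486 ≈ 0.0255

0.0255


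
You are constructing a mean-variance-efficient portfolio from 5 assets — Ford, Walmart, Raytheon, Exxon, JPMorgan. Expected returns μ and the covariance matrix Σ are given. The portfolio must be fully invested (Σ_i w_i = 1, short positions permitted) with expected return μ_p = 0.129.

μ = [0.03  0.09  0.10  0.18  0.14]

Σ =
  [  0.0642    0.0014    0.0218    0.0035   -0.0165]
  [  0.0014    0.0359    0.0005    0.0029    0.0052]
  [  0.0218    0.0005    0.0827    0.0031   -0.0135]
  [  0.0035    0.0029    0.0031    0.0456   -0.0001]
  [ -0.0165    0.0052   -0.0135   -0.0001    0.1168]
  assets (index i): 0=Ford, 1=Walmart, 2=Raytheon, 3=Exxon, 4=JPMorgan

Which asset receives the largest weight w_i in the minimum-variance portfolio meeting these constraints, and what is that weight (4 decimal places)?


p=Σ⁻¹μ = [0.1297  1.9991  1.2310  3.7294  1.2734]
q=Σ⁻¹𝟙 = [13.5383  24.1619  9.3886  18.7389  10.4997]
a=μᵀp=1.156474  b=𝟙ᵀp=8.362526  c=𝟙ᵀq=76.327323  D=ac−b²=18.338730
λ₁=(c·0.129−b)/D = (76.327323·0.129−8.362526)/18.338730 = 0.080905
λ₂=(a−b·0.129)/D = (1.156474−8.362526·0.129)/18.338730 = 0.004237
w* = 0.080905·p + 0.004237·q:
  w_0 = 0.080905·0.1297 + 0.004237·13.5383 = 0.0679  (Ford)
  w_1 = 0.080905·1.9991 + 0.004237·24.1619 = 0.2641  (Walmart)
  w_2 = 0.080905·1.2310 + 0.004237·9.3886 = 0.1394  (Raytheon)
  w_3 = 0.080905·3.7294 + 0.004237·18.7389 = 0.3811  (Exxon)
  w_4 = 0.080905·1.2734 + 0.004237·10.4997 = 0.1475  (JPMorgan)
Σw_i=1.0000  μᵀw=0.1290
σ²=wᵀΣw=λ₁·μ_p+λ₂ = 0.080905·0.129 + 0.004237 = 0.014674 ≈ 0.0147

Exxon (0.3811)


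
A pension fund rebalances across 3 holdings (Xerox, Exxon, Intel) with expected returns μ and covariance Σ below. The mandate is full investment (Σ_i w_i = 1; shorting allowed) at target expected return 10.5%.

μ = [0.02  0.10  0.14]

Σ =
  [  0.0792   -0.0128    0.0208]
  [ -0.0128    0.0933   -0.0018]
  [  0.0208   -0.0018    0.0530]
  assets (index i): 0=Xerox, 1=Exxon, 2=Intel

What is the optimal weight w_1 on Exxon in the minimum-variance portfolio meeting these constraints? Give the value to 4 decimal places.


0.3202

x=Σ⁻¹μ = [-0.3074  1.0836  2.7990]
y=Σ⁻¹𝟙 = [10.6762  12.4742  15.1017]
a=μᵀx=0.494070  b=𝟙ᵀx=3.575173  c=𝟙ᵀy=38.252015  D=ac−b²=6.117293
λ₁=(c·0.105−b)/D = (38.252015·0.105−3.575173)/6.117293 = 0.072138
λ₂=(a−b·0.105)/D = (0.494070−3.575173·0.105)/6.117293 = 0.019400
w* = 0.072138·x + 0.019400·y:
  w_0 = 0.072138·-0.3074 + 0.019400·10.6762 = 0.1849  (Xerox)
  w_1 = 0.072138·1.0836 + 0.019400·12.4742 = 0.3202  (Exxon)
  w_2 = 0.072138·2.7990 + 0.019400·15.1017 = 0.4949  (Intel)
Σw_i=1.0000  μᵀw=0.1050
σ²=wᵀΣw=λ₁·μ_p+λ₂ = 0.072138·0.105 + 0.019400 = 0.026975 ≈ 0.0270


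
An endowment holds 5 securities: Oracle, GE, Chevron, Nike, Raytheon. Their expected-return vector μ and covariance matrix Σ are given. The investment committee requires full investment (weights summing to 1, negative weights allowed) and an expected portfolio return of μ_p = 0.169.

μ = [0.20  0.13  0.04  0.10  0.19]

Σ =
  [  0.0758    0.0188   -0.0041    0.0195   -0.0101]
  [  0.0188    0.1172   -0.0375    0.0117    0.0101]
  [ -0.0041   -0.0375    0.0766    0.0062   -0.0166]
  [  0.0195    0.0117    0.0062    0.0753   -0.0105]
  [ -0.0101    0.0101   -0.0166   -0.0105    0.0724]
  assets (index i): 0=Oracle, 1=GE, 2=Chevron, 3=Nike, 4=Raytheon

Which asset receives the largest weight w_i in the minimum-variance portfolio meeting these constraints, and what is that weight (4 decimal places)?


Raytheon (0.4094)

p=Σ⁻¹μ = [2.7686  0.8542  1.7627  0.8091  3.4129]
q=Σ⁻¹𝟙 = [11.9581  11.2247  22.8757  9.4180  20.5253]
a=μᵀp=1.464630  b=𝟙ᵀp=9.607463  c=𝟙ᵀq=76.001821  D=ac−b²=19.011205
λ₁=(c·0.169−b)/D = (76.001821·0.169−9.607463)/19.011205 = 0.170260
λ₂=(a−b·0.169)/D = (1.464630−9.607463·0.169)/19.011205 = -0.008365
w* = 0.170260·p + -0.008365·q:
  w_0 = 0.170260·2.7686 + -0.008365·11.9581 = 0.3714  (Oracle)
  w_1 = 0.170260·0.8542 + -0.008365·11.2247 = 0.0515  (GE)
  w_2 = 0.170260·1.7627 + -0.008365·22.8757 = 0.1088  (Chevron)
  w_3 = 0.170260·0.8091 + -0.008365·9.4180 = 0.0590  (Nike)
  w_4 = 0.170260·3.4129 + -0.008365·20.5253 = 0.4094  (Raytheon)
Σw_i=1.0000  μᵀw=0.1690
σ²=wᵀΣw=λ₁·μ_p+λ₂ = 0.170260·0.169 + -0.008365 = 0.020409 ≈ 0.0204


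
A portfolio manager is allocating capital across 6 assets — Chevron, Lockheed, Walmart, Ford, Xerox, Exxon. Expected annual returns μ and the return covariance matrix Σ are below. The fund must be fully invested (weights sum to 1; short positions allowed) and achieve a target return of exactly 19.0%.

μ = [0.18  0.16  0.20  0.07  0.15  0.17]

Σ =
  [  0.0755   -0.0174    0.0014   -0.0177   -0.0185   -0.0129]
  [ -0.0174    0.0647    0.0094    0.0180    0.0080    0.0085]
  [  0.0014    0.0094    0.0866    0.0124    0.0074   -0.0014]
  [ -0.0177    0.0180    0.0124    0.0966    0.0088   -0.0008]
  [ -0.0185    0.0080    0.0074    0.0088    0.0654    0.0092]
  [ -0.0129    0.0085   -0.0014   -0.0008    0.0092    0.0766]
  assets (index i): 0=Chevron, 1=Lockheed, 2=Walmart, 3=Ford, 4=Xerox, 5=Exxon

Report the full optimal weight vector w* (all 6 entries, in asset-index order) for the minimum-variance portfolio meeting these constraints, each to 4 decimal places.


0.3154  0.2292  0.2403  -0.1528  0.1678  0.2001

g=Σ⁻¹μ = [4.0981  2.5444  1.7065  0.5705  2.5398  2.3592]
h=Σ⁻¹𝟙 = [25.2560  14.5862  6.9370  9.9777  16.5633  13.9312]
a=μᵀg=2.308028  b=𝟙ᵀg=13.818512  c=𝟙ᵀh=87.251435  D=ac−b²=10.427449
λ₁=(c·0.190−b)/D = (87.251435·0.190−13.818512)/10.427449 = 0.264615
λ₂=(a−b·0.190)/D = (2.308028−13.818512·0.190)/10.427449 = -0.030447
w* = 0.264615·g + -0.030447·h:
  w_0 = 0.264615·4.0981 + -0.030447·25.2560 = 0.3154  (Chevron)
  w_1 = 0.264615·2.5444 + -0.030447·14.5862 = 0.2292  (Lockheed)
  w_2 = 0.264615·1.7065 + -0.030447·6.9370 = 0.2403  (Walmart)
  w_3 = 0.264615·0.5705 + -0.030447·9.9777 = -0.1528  (Ford)
  w_4 = 0.264615·2.5398 + -0.030447·16.5633 = 0.1678  (Xerox)
  w_5 = 0.264615·2.3592 + -0.030447·13.9312 = 0.2001  (Exxon)
Σw_i=1.0000  μᵀw=0.1900
σ²=wᵀΣw=λ₁·μ_p+λ₂ = 0.264615·0.190 + -0.030447 = 0.019829 ≈ 0.0198


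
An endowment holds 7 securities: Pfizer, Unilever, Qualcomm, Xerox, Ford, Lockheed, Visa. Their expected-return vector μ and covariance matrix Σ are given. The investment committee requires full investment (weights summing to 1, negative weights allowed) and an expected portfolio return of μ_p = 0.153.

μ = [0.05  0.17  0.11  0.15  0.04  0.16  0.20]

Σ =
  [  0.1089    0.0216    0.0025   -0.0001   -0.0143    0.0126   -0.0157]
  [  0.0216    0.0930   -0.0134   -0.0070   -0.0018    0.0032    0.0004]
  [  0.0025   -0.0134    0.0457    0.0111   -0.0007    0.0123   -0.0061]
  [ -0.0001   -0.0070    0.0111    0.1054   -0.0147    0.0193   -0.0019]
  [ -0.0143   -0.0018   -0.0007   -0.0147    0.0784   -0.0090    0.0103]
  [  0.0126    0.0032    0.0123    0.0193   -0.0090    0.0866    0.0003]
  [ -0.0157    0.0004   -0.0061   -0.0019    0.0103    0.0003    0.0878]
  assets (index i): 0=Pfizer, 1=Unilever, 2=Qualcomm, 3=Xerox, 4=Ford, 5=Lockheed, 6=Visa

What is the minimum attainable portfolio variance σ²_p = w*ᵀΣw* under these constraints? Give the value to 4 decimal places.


u=Σ⁻¹μ = [0.2671  2.2221  2.7858  1.2095  0.6682  1.1223  2.4530]
v=Σ⁻¹𝟙 = [9.3878  12.6536  23.2083  9.2238  15.6741  5.9460  12.9635]
a=μᵀu=1.575880  b=𝟙ᵀu=10.727988  c=𝟙ᵀv=89.056937  D=ac−b²=25.253313
λ₁=(c·0.153−b)/D = (89.056937·0.153−10.727988)/25.253313 = 0.114746
λ₂=(a−b·0.153)/D = (1.575880−10.727988·0.153)/25.253313 = -0.002594
w* = 0.114746·u + -0.002594·v:
  w_0 = 0.114746·0.2671 + -0.002594·9.3878 = 0.0063  (Pfizer)
  w_1 = 0.114746·2.2221 + -0.002594·12.6536 = 0.2222  (Unilever)
  w_2 = 0.114746·2.7858 + -0.002594·23.2083 = 0.2595  (Qualcomm)
  w_3 = 0.114746·1.2095 + -0.002594·9.2238 = 0.1149  (Xerox)
  w_4 = 0.114746·0.6682 + -0.002594·15.6741 = 0.0360  (Ford)
  w_5 = 0.114746·1.1223 + -0.002594·5.9460 = 0.1134  (Lockheed)
  w_6 = 0.114746·2.4530 + -0.002594·12.9635 = 0.2479  (Visa)
Σw_i=1.0000  μᵀw=0.1530
σ²=wᵀΣw=λ₁·μ_p+λ₂ = 0.114746·0.153 + -0.002594 = 0.014962 ≈ 0.0150

0.0150


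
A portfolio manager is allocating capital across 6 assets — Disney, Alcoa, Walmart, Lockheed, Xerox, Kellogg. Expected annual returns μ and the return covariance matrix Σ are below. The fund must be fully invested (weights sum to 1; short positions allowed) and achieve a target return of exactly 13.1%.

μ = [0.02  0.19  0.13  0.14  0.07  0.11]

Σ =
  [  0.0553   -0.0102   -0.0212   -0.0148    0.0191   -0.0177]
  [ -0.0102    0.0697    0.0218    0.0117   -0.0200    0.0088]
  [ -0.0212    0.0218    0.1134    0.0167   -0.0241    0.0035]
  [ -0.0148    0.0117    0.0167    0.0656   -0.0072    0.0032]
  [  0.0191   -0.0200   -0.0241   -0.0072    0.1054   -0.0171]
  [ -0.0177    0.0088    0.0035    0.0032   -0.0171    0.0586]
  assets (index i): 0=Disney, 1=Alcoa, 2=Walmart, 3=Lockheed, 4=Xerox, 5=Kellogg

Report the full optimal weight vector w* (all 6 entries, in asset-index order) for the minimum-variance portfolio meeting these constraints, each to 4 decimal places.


x=Σ⁻¹μ = [1.9530  2.5172  0.9965  1.9246  1.5319  2.3714]
y=Σ⁻¹𝟙 = [33.8564  13.1250  12.2176  17.6498  14.3549  27.8155]
a=μᵀx=1.284412  b=𝟙ᵀx=11.294682  c=𝟙ᵀy=119.019213  D=ac−b²=25.299895
λ₁=(c·0.131−b)/D = (119.019213·0.131−11.294682)/25.299895 = 0.169836
λ₂=(a−b·0.131)/D = (1.284412−11.294682·0.131)/25.299895 = -0.007715
w* = 0.169836·x + -0.007715·y:
  w_0 = 0.169836·1.9530 + -0.007715·33.8564 = 0.0705  (Disney)
  w_1 = 0.169836·2.5172 + -0.007715·13.1250 = 0.3263  (Alcoa)
  w_2 = 0.169836·0.9965 + -0.007715·12.2176 = 0.0750  (Walmart)
  w_3 = 0.169836·1.9246 + -0.007715·17.6498 = 0.1907  (Lockheed)
  w_4 = 0.169836·1.5319 + -0.007715·14.3549 = 0.1494  (Xerox)
  w_5 = 0.169836·2.3714 + -0.007715·27.8155 = 0.1882  (Kellogg)
Σw_i=1.0000  μᵀw=0.1310
σ²=wᵀΣw=λ₁·μ_p+λ₂ = 0.169836·0.131 + -0.007715 = 0.014533 ≈ 0.0145

0.0705  0.3263  0.0750  0.1907  0.1494  0.1882


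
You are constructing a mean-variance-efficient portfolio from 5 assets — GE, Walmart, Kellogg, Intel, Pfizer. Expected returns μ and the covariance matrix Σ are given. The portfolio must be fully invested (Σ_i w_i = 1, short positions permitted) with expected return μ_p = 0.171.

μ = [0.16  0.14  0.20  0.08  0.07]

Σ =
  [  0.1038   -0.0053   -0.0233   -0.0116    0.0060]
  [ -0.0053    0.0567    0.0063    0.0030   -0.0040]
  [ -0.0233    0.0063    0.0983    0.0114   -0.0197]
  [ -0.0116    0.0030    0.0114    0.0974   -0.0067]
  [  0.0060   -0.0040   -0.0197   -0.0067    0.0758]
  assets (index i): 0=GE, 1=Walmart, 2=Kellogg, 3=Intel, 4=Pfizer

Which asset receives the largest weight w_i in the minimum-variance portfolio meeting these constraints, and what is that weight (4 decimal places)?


x=Σ⁻¹μ = [2.2575  2.4583  2.6448  0.8173  1.6341]
y=Σ⁻¹𝟙 = [14.0296  17.9999  14.6491  10.8934  17.8020]
a=μᵀx=1.414113  b=𝟙ᵀx=9.812164  c=𝟙ᵀy=75.374093  D=ac−b²=10.308913
λ₁=(c·0.171−b)/D = (75.374093·0.171−9.812164)/10.308913 = 0.298461
λ₂=(a−b·0.171)/D = (1.414113−9.812164·0.171)/10.308913 = -0.025586
w* = 0.298461·x + -0.025586·y:
  w_0 = 0.298461·2.2575 + -0.025586·14.0296 = 0.3148  (GE)
  w_1 = 0.298461·2.4583 + -0.025586·17.9999 = 0.2732  (Walmart)
  w_2 = 0.298461·2.6448 + -0.025586·14.6491 = 0.4146  (Kellogg)
  w_3 = 0.298461·0.8173 + -0.025586·10.8934 = -0.0348  (Intel)
  w_4 = 0.298461·1.6341 + -0.025586·17.8020 = 0.0322  (Pfizer)
Σw_i=1.0000  μᵀw=0.1710
σ²=wᵀΣw=λ₁·μ_p+λ₂ = 0.298461·0.171 + -0.025586 = 0.025450 ≈ 0.0255

Kellogg (0.4146)


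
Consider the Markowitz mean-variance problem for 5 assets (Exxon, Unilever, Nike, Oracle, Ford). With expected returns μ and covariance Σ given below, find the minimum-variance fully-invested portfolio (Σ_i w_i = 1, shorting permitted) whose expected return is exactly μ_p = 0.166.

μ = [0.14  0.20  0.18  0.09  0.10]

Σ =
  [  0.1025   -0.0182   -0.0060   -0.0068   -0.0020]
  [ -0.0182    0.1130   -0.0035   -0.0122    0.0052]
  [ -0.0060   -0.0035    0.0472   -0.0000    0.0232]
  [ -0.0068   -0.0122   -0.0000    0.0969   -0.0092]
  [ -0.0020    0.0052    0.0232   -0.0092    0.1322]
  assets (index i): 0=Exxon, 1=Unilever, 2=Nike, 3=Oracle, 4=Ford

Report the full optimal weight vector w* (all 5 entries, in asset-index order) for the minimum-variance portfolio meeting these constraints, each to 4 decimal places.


0.2082  0.2423  0.4334  0.1233  -0.0072

u=Σ⁻¹μ = [2.1314  2.3917  4.2387  1.3840  0.0470]
v=Σ⁻¹𝟙 = [14.3295  13.0780  21.8312  13.3867  4.3671]
a=μᵀu=1.668973  b=𝟙ᵀu=10.192855  c=𝟙ᵀv=66.992442  D=ac−b²=7.914307
λ₁=(c·0.166−b)/D = (66.992442·0.166−10.192855)/7.914307 = 0.117242
λ₂=(a−b·0.166)/D = (1.668973−10.192855·0.166)/7.914307 = -0.002911
w* = 0.117242·u + -0.002911·v:
  w_0 = 0.117242·2.1314 + -0.002911·14.3295 = 0.2082  (Exxon)
  w_1 = 0.117242·2.3917 + -0.002911·13.0780 = 0.2423  (Unilever)
  w_2 = 0.117242·4.2387 + -0.002911·21.8312 = 0.4334  (Nike)
  w_3 = 0.117242·1.3840 + -0.002911·13.3867 = 0.1233  (Oracle)
  w_4 = 0.117242·0.0470 + -0.002911·4.3671 = -0.0072  (Ford)
Σw_i=1.0000  μᵀw=0.1660
σ²=wᵀΣw=λ₁·μ_p+λ₂ = 0.117242·0.166 + -0.002911 = 0.016551 ≈ 0.0166


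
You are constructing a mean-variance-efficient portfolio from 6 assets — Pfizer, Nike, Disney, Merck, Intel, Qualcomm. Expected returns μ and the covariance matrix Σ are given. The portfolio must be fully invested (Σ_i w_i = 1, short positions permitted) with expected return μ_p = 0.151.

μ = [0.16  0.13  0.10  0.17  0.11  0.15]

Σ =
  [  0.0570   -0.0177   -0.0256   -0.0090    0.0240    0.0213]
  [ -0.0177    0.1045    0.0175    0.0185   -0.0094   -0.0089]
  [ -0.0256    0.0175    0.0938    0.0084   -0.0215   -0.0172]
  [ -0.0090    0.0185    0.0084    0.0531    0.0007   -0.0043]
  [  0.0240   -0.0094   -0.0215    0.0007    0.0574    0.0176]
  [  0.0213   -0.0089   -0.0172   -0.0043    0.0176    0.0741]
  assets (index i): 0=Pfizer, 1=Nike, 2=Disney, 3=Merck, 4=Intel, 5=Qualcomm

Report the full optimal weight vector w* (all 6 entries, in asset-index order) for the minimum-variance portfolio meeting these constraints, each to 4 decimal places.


x=Σ⁻¹μ = [3.6552  1.1616  2.0362  3.2112  0.8180  1.5778]
y=Σ⁻¹𝟙 = [21.8726  9.2610  18.3206  17.0837  13.2529  10.4165]
a=μᵀx=1.812030  b=𝟙ᵀx=12.460120  c=𝟙ᵀy=90.207198  D=ac−b²=8.203548
λ₁=(c·0.151−b)/D = (90.207198·0.151−12.460120)/8.203548 = 0.141544
λ₂=(a−b·0.151)/D = (1.812030−12.460120·0.151)/8.203548 = -0.008466
w* = 0.141544·x + -0.008466·y:
  w_0 = 0.141544·3.6552 + -0.008466·21.8726 = 0.3322  (Pfizer)
  w_1 = 0.141544·1.1616 + -0.008466·9.2610 = 0.0860  (Nike)
  w_2 = 0.141544·2.0362 + -0.008466·18.3206 = 0.1331  (Disney)
  w_3 = 0.141544·3.2112 + -0.008466·17.0837 = 0.3099  (Merck)
  w_4 = 0.141544·0.8180 + -0.008466·13.2529 = 0.0036  (Intel)
  w_5 = 0.141544·1.5778 + -0.008466·10.4165 = 0.1351  (Qualcomm)
Σw_i=1.0000  μᵀw=0.1510
σ²=wᵀΣw=λ₁·μ_p+λ₂ = 0.141544·0.151 + -0.008466 = 0.012908 ≈ 0.0129

0.3322  0.0860  0.1331  0.3099  0.0036  0.1351


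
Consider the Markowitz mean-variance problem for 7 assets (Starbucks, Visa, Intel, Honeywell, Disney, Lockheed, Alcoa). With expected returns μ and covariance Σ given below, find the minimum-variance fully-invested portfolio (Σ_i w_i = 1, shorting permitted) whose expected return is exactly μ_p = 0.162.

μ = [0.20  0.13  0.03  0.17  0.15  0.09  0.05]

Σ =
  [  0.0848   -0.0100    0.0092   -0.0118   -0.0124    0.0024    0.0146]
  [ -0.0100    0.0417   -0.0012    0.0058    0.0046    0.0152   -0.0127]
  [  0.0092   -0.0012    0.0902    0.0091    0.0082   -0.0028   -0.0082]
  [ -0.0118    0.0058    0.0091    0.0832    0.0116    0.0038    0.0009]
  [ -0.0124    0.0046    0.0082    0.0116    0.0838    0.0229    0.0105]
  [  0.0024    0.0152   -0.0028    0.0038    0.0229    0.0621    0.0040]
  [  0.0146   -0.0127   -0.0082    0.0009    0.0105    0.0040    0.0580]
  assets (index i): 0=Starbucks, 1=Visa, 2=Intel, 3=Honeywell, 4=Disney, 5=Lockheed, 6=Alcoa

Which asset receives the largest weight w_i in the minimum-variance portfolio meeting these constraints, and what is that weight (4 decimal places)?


Visa (0.3472)

g=Σ⁻¹μ = [3.3263  3.7171  -0.3084  2.0415  1.8935  -0.4553  0.4520]
h=Σ⁻¹𝟙 = [12.6471  29.9373  10.7319  9.2837  5.9693  4.6754  20.5831]
a=μᵀg=1.751942  b=𝟙ᵀg=10.666790  c=𝟙ᵀh=93.827795  D=ac−b²=50.600464
λ₁=(c·0.162−b)/D = (93.827795·0.162−10.666790)/50.600464 = 0.089590
λ₂=(a−b·0.162)/D = (1.751942−10.666790·0.162)/50.600464 = 0.000473
w* = 0.089590·g + 0.000473·h:
  w_0 = 0.089590·3.3263 + 0.000473·12.6471 = 0.3040  (Starbucks)
  w_1 = 0.089590·3.7171 + 0.000473·29.9373 = 0.3472  (Visa)
  w_2 = 0.089590·-0.3084 + 0.000473·10.7319 = -0.0226  (Intel)
  w_3 = 0.089590·2.0415 + 0.000473·9.2837 = 0.1873  (Honeywell)
  w_4 = 0.089590·1.8935 + 0.000473·5.9693 = 0.1725  (Disney)
  w_5 = 0.089590·-0.4553 + 0.000473·4.6754 = -0.0386  (Lockheed)
  w_6 = 0.089590·0.4520 + 0.000473·20.5831 = 0.0502  (Alcoa)
Σw_i=1.0000  μᵀw=0.1620
σ²=wᵀΣw=λ₁·μ_p+λ₂ = 0.089590·0.162 + 0.000473 = 0.014986 ≈ 0.0150


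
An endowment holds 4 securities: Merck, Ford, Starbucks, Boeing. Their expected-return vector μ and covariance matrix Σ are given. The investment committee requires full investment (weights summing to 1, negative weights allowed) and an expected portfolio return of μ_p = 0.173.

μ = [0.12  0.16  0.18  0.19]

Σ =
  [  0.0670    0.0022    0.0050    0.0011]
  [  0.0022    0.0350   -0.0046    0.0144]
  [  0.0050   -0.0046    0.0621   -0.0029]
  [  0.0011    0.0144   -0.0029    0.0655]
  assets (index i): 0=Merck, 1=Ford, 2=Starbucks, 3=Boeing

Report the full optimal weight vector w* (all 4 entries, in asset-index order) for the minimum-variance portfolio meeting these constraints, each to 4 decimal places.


0.0432  0.3518  0.3423  0.2627

p=Σ⁻¹μ = [1.3862  4.0250  3.1847  2.1336]
q=Σ⁻¹𝟙 = [12.6038  25.9073  17.4806  10.1338]
a=μᵀp=1.788982  b=𝟙ᵀp=10.729546  c=𝟙ᵀq=66.125453  D=ac−b²=3.174110
λ₁=(c·0.173−b)/D = (66.125453·0.173−10.729546)/3.174110 = 0.223734
λ₂=(a−b·0.173)/D = (1.788982−10.729546·0.173)/3.174110 = -0.021180
w* = 0.223734·p + -0.021180·q:
  w_0 = 0.223734·1.3862 + -0.021180·12.6038 = 0.0432  (Merck)
  w_1 = 0.223734·4.0250 + -0.021180·25.9073 = 0.3518  (Ford)
  w_2 = 0.223734·3.1847 + -0.021180·17.4806 = 0.3423  (Starbucks)
  w_3 = 0.223734·2.1336 + -0.021180·10.1338 = 0.2627  (Boeing)
Σw_i=1.0000  μᵀw=0.1730
σ²=wᵀΣw=λ₁·μ_p+λ₂ = 0.223734·0.173 + -0.021180 = 0.017526 ≈ 0.0175


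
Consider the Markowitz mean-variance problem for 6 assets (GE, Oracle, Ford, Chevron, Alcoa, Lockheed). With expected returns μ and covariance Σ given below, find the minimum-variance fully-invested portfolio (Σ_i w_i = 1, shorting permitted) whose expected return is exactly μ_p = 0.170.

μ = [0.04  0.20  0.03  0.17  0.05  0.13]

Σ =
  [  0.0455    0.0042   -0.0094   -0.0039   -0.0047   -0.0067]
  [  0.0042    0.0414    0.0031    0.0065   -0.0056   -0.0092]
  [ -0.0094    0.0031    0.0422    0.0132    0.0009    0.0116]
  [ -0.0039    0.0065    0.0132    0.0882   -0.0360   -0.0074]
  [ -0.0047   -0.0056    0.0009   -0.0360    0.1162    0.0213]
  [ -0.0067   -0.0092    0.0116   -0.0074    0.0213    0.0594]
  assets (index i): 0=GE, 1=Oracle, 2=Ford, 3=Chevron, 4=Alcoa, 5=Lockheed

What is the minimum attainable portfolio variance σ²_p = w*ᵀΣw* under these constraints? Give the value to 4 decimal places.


x=Σ⁻¹μ = [0.9352  5.3042  -1.1480  2.3799  0.8599  3.3279]
y=Σ⁻¹𝟙 = [28.7936  23.0598  18.8343  14.4624  12.0142  17.4698]
a=μᵀx=1.944010  b=𝟙ᵀx=11.659135  c=𝟙ᵀy=114.634197  D=ac−b²=86.914605
λ₁=(c·0.170−b)/D = (114.634197·0.170−11.659135)/86.914605 = 0.090073
λ₂=(a−b·0.170)/D = (1.944010−11.659135·0.170)/86.914605 = -0.000438
w* = 0.090073·x + -0.000438·y:
  w_0 = 0.090073·0.9352 + -0.000438·28.7936 = 0.0716  (GE)
  w_1 = 0.090073·5.3042 + -0.000438·23.0598 = 0.4677  (Oracle)
  w_2 = 0.090073·-1.1480 + -0.000438·18.8343 = -0.1116  (Ford)
  w_3 = 0.090073·2.3799 + -0.000438·14.4624 = 0.2080  (Chevron)
  w_4 = 0.090073·0.8599 + -0.000438·12.0142 = 0.0722  (Alcoa)
  w_5 = 0.090073·3.3279 + -0.000438·17.4698 = 0.2921  (Lockheed)
Σw_i=1.0000  μᵀw=0.1700
σ²=wᵀΣw=λ₁·μ_p+λ₂ = 0.090073·0.170 + -0.000438 = 0.014875 ≈ 0.0149

0.0149
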